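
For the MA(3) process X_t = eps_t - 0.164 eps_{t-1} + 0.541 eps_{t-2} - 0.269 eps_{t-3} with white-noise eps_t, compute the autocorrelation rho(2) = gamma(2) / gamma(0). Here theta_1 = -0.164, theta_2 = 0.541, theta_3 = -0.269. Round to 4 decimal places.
\rho(2) = 0.4204

For an MA(q) process with theta_0 = 1, the autocovariance is
  gamma(k) = sigma^2 * sum_{i=0..q-k} theta_i * theta_{i+k},
and rho(k) = gamma(k) / gamma(0). Sigma^2 cancels.
  numerator   = (1)*(0.541) + (-0.164)*(-0.269) = 0.585116.
  denominator = (1)^2 + (-0.164)^2 + (0.541)^2 + (-0.269)^2 = 1.391938.
  rho(2) = 0.585116 / 1.391938 = 0.4204.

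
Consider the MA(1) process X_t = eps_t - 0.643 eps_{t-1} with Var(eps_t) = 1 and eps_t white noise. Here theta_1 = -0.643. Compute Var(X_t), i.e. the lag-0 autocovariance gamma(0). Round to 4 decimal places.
\gamma(0) = 1.4134

For an MA(q) process X_t = eps_t + sum_i theta_i eps_{t-i} with
Var(eps_t) = sigma^2, the variance is
  gamma(0) = sigma^2 * (1 + sum_i theta_i^2).
  sum_i theta_i^2 = (-0.643)^2 = 0.413449.
  gamma(0) = 1 * (1 + 0.413449) = 1 * 1.413449 = 1.413449, which rounds to 1.4134.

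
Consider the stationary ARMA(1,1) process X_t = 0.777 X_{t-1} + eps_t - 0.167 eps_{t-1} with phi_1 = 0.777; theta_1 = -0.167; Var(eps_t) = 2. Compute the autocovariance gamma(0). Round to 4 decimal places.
\gamma(0) = 3.8780

Multiply the model equation by X_{t-k} and take expectations. With theta_0 = psi_0 = 1 and psi_j the MA(infinity) weights, this gives
  gamma(k) - sum_i phi_i gamma(k-i) = c_k,
  c_k = sigma^2 * sum_{j=k..q} theta_j psi_{j-k}   (c_k = 0 for k > q),
using gamma(-m) = gamma(m).
psi-weights needed (psi_j = theta_j + sum_i phi_i psi_{j-i}):
  psi_1 = theta_1 + phi_1 = -0.167 + (0.777) = 0.61
Right-hand sides:
  c_0 = sigma^2 (1 + theta_1 psi_1) = 2 * (1 + (-0.167)(0.61)) = 2 * 0.89813 = 1.79626
  c_1 = sigma^2 theta_1 = 2 * (-0.167) = -0.334
  c_2 = 0
Equations for k = 0 and k = 1 (AR order 1):
  gamma(0) = phi_1 gamma(1) + c_0
  gamma(1) = phi_1 gamma(0) + c_1
Substituting the second into the first: gamma(0) (1 - phi_1^2) = c_0 + phi_1 c_1, so
  gamma(0) = (c_0 + phi_1 c_1) / (1 - phi_1^2) = (1.79626 + (0.777)(-0.334)) / (1 - (0.777)^2) = 1.536742 / 0.396271 = 3.878008.
Therefore gamma(0) = 3.8780 (to 4 decimal places).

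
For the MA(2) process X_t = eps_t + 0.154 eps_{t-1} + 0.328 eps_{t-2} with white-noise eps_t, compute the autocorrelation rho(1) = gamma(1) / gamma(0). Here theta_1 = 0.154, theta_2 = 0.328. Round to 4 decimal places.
\rho(1) = 0.1808

For an MA(q) process with theta_0 = 1, the autocovariance is
  gamma(k) = sigma^2 * sum_{i=0..q-k} theta_i * theta_{i+k},
and rho(k) = gamma(k) / gamma(0). Sigma^2 cancels.
  numerator   = (1)*(0.154) + (0.154)*(0.328) = 0.204512.
  denominator = (1)^2 + (0.154)^2 + (0.328)^2 = 1.1313.
  rho(1) = 0.204512 / 1.1313 = 0.1808.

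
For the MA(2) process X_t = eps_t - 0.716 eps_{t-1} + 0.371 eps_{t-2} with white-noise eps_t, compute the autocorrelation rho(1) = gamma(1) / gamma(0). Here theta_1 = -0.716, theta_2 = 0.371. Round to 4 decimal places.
\rho(1) = -0.5948

For an MA(q) process with theta_0 = 1, the autocovariance is
  gamma(k) = sigma^2 * sum_{i=0..q-k} theta_i * theta_{i+k},
and rho(k) = gamma(k) / gamma(0). Sigma^2 cancels.
  numerator   = (1)*(-0.716) + (-0.716)*(0.371) = -0.981636.
  denominator = (1)^2 + (-0.716)^2 + (0.371)^2 = 1.650297.
  rho(1) = -0.981636 / 1.650297 = -0.5948.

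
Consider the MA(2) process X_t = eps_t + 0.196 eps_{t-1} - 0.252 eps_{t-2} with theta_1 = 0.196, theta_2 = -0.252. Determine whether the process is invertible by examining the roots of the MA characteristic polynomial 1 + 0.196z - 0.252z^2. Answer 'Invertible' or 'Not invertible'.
\text{Invertible}

The MA(q) characteristic polynomial is P(z) = 1 + 0.196z - 0.252z^2.
Invertibility requires all roots to lie outside the unit circle, i.e. |z| > 1 for every root.
Set 1 + (0.196) z + (-0.252) z^2 = 0, i.e. a z^2 + b z + c = 0 with a = -0.252, b = 0.196, c = 1.
Discriminant D = b^2 - 4ac = (0.196)^2 - 4*(-0.252)*1 = 0.038416 - (-1.008) = 1.046416.
D >= 0, so the roots are real: z = (-b +/- sqrt(D)) / (2a) = (-0.196 +/- 1.022945) / (-0.504).
  z_1 = (-0.196 + 1.022945) / (-0.504) = -1.6408,   |z_1| = 1.6408.
  z_2 = (-0.196 - 1.022945) / (-0.504) = 2.4185,   |z_2| = 2.4185.
Moduli of all roots: 1.6408, 2.4185.
All moduli strictly greater than 1? Yes.
Verdict: Invertible.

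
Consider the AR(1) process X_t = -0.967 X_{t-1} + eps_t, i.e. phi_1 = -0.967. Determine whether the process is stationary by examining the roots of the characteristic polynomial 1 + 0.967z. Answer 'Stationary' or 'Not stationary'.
\text{Stationary}

The AR(p) characteristic polynomial is P(z) = 1 + 0.967z.
Stationarity requires all roots to lie outside the unit circle, i.e. |z| > 1 for every root.
This is linear in z: 1 + (0.967) z = 0  =>  z = -1/(0.967) = -1.034126,  |z| = 1.034126.
Moduli of all roots: 1.0341.
All moduli strictly greater than 1? Yes.
Verdict: Stationary.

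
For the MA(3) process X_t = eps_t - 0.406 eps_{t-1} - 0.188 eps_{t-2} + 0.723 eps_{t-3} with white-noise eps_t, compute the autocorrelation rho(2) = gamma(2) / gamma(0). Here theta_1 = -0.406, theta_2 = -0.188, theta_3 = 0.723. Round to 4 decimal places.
\rho(2) = -0.2795

For an MA(q) process with theta_0 = 1, the autocovariance is
  gamma(k) = sigma^2 * sum_{i=0..q-k} theta_i * theta_{i+k},
and rho(k) = gamma(k) / gamma(0). Sigma^2 cancels.
  numerator   = (1)*(-0.188) + (-0.406)*(0.723) = -0.481538.
  denominator = (1)^2 + (-0.406)^2 + (-0.188)^2 + (0.723)^2 = 1.722909.
  rho(2) = -0.481538 / 1.722909 = -0.2795.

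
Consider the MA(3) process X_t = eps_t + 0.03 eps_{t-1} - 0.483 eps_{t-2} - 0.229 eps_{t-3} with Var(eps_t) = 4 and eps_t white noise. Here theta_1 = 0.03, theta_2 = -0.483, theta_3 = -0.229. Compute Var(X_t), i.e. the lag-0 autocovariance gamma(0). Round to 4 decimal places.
\gamma(0) = 5.1465

For an MA(q) process X_t = eps_t + sum_i theta_i eps_{t-i} with
Var(eps_t) = sigma^2, the variance is
  gamma(0) = sigma^2 * (1 + sum_i theta_i^2).
  sum_i theta_i^2 = (0.03)^2 + (-0.483)^2 + (-0.229)^2 = 0.0009 + 0.233289 + 0.052441 = 0.28663.
  gamma(0) = 4 * (1 + 0.28663) = 4 * 1.28663 = 5.14652, which rounds to 5.1465.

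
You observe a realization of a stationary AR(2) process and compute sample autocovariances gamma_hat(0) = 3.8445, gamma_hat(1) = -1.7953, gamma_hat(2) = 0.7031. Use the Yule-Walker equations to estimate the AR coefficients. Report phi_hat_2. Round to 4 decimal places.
\hat\phi_{2} = -0.0450

The Yule-Walker equations for an AR(p) process read, in matrix form,
  Gamma_p phi = r_p,   with   (Gamma_p)_{ij} = gamma(|i - j|),
                       (r_p)_i = gamma(i),   i,j = 1..p.
Substitute the sample gammas (Toeplitz matrix and right-hand side of size 2):
  Gamma_p = [[3.8445, -1.7953], [-1.7953, 3.8445]]
  r_p     = [-1.7953, 0.7031]
Written out:
  3.8445 phi_1 - 1.7953 phi_2 = -1.7953
  -1.7953 phi_1 + 3.8445 phi_2 = 0.7031
Solve by Cramer's rule:
  det = gamma(0)^2 - gamma(1)^2 = (3.8445)^2 - (-1.7953)^2 = 14.78018025 - 3.22310209 = 11.55707816
  phi_hat_1 = [gamma(1) gamma(0) - gamma(1) gamma(2)] / det = [(-1.7953)(3.8445) - (-1.7953)(0.7031)] / 11.55707816 = -5.63975542 / 11.55707816 = -0.488
  phi_hat_2 = [gamma(0) gamma(2) - gamma(1)^2] / det = [(3.8445)(0.7031) - (-1.7953)^2] / 11.55707816 = -0.52003414 / 11.55707816 = -0.045
So phi_hat = [-0.4880, -0.0450].
Therefore phi_hat_2 = -0.0450.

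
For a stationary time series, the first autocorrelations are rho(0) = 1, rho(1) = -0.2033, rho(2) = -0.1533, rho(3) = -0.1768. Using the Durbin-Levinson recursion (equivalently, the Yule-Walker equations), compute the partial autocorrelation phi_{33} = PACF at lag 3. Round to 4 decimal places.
\phi_{33} = -0.2780

The PACF at lag k is phi_{kk}, the last component of the solution
to the Yule-Walker system G_k phi = r_k where
  (G_k)_{ij} = rho(|i - j|), (r_k)_i = rho(i), i,j = 1..k.
Equivalently, Durbin-Levinson gives phi_{kk} iteratively:
  phi_{11} = rho(1)
  phi_{kk} = [rho(k) - sum_{j=1..k-1} phi_{k-1,j} rho(k-j)]
            / [1 - sum_{j=1..k-1} phi_{k-1,j} rho(j)],
  phi_{k,j} = phi_{k-1,j} - phi_{kk} phi_{k-1,k-j},  j = 1..k-1.
Step k = 1:
  phi_11 = rho(1) = -0.2033.
Step k = 2:
  phi_22 = [rho(2) - phi_11 rho(1)] / [1 - phi_11 rho(1)] = [-0.1533 - (-0.2033)(-0.2033)] / [1 - (-0.2033)(-0.2033)]
         = -0.19463089 / 0.95866911 = -0.203022.
  Update: phi_21 = phi_11 - phi_22 phi_11 = -0.2033 - (-0.203022)(-0.2033) = -0.244574.
Step k = 3:
  phi_33 = [rho(3) - phi_21 rho(2) - phi_22 rho(1)] / [1 - phi_21 rho(1) - phi_22 rho(2)]
    numerator   = -0.1768 - (-0.244574)(-0.1533) - (-0.203022)(-0.2033) = -0.25556762
    denominator = 1 - (-0.244574)(-0.2033) - (-0.203022)(-0.1533) = 0.91915476
  phi_33 = -0.25556762 / 0.91915476 = -0.278.
Therefore phi_{33} = -0.2780.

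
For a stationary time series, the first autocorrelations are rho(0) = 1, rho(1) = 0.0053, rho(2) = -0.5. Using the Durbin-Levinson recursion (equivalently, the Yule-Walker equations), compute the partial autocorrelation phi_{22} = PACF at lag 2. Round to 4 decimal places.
\phi_{22} = -0.5000

The PACF at lag k is phi_{kk}, the last component of the solution
to the Yule-Walker system G_k phi = r_k where
  (G_k)_{ij} = rho(|i - j|), (r_k)_i = rho(i), i,j = 1..k.
Equivalently, Durbin-Levinson gives phi_{kk} iteratively:
  phi_{11} = rho(1)
  phi_{kk} = [rho(k) - sum_{j=1..k-1} phi_{k-1,j} rho(k-j)]
            / [1 - sum_{j=1..k-1} phi_{k-1,j} rho(j)],
  phi_{k,j} = phi_{k-1,j} - phi_{kk} phi_{k-1,k-j},  j = 1..k-1.
Step k = 1:
  phi_11 = rho(1) = 0.0053.
Step k = 2:
  phi_22 = [rho(2) - phi_11 rho(1)] / [1 - phi_11 rho(1)] = [-0.5 - (0.0053)(0.0053)] / [1 - (0.0053)(0.0053)]
         = -0.50002809 / 0.99997191 = -0.5.
Therefore phi_{22} = -0.5000.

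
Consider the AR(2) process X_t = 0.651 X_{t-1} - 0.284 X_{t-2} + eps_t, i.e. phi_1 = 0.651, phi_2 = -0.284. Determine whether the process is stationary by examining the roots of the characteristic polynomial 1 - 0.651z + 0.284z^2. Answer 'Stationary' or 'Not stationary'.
\text{Stationary}

The AR(p) characteristic polynomial is P(z) = 1 - 0.651z + 0.284z^2.
Stationarity requires all roots to lie outside the unit circle, i.e. |z| > 1 for every root.
Set 1 + (-0.651) z + (0.284) z^2 = 0, i.e. a z^2 + b z + c = 0 with a = 0.284, b = -0.651, c = 1.
Discriminant D = b^2 - 4ac = (-0.651)^2 - 4*(0.284)*1 = 0.423801 - (1.136) = -0.712199.
D < 0, so the roots are the complex-conjugate pair z = (-b +/- i sqrt(-D)) / (2a) = 1.1461 +/- 1.4858i.
For a conjugate pair |z|^2 = z * conj(z) = (product of roots) = c/a = 1/(0.284) = 3.521127, so |z| = sqrt(3.521127) = 1.8765 for both roots.
Moduli of all roots: 1.8765, 1.8765.
All moduli strictly greater than 1? Yes.
Verdict: Stationary.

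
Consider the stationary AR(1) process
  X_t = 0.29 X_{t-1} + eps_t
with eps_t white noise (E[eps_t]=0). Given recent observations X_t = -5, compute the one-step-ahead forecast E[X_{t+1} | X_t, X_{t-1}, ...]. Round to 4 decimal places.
E[X_{t+1} \mid \mathcal F_t] = -1.4500

For an AR(p) model X_t = c + sum_i phi_i X_{t-i} + eps_t, the
one-step-ahead conditional mean is
  E[X_{t+1} | X_t, ...] = c + sum_i phi_i X_{t+1-i}.
Substitute known values:
  E[X_{t+1} | ...] = (0.29) * (-5)
                   = -1.4500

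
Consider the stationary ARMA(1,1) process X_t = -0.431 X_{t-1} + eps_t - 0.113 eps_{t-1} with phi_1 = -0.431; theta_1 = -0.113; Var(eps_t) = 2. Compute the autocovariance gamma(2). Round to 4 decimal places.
\gamma(2) = 0.6040

Multiply the model equation by X_{t-k} and take expectations. With theta_0 = psi_0 = 1 and psi_j the MA(infinity) weights, this gives
  gamma(k) - sum_i phi_i gamma(k-i) = c_k,
  c_k = sigma^2 * sum_{j=k..q} theta_j psi_{j-k}   (c_k = 0 for k > q),
using gamma(-m) = gamma(m).
psi-weights needed (psi_j = theta_j + sum_i phi_i psi_{j-i}):
  psi_1 = theta_1 + phi_1 = -0.113 + (-0.431) = -0.544
Right-hand sides:
  c_0 = sigma^2 (1 + theta_1 psi_1) = 2 * (1 + (-0.113)(-0.544)) = 2 * 1.061472 = 2.122944
  c_1 = sigma^2 theta_1 = 2 * (-0.113) = -0.226
  c_2 = 0
Equations for k = 0 and k = 1 (AR order 1):
  gamma(0) = phi_1 gamma(1) + c_0
  gamma(1) = phi_1 gamma(0) + c_1
Substituting the second into the first: gamma(0) (1 - phi_1^2) = c_0 + phi_1 c_1, so
  gamma(0) = (c_0 + phi_1 c_1) / (1 - phi_1^2) = (2.122944 + (-0.431)(-0.226)) / (1 - (-0.431)^2) = 2.22035 / 0.814239 = 2.726902.
  gamma(1) = phi_1 gamma(0) + c_1 = (-0.431)(2.726902) + (-0.226) = -1.401295.
For k = 2 (> q): gamma(2) = phi_1 gamma(1) = (-0.431)(-1.401295) = 0.603958.
Therefore gamma(2) = 0.6040 (to 4 decimal places).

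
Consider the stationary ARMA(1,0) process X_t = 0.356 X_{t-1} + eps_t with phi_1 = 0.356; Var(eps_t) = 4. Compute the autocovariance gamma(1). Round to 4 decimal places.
\gamma(1) = 1.6307

Multiply the model equation by X_{t-k} and take expectations. With theta_0 = psi_0 = 1 and psi_j the MA(infinity) weights, this gives
  gamma(k) - sum_i phi_i gamma(k-i) = c_k,
  c_k = sigma^2 * sum_{j=k..q} theta_j psi_{j-k}   (c_k = 0 for k > q),
using gamma(-m) = gamma(m).
Pure AR (q = 0): c_0 = sigma^2 = 4, c_k = 0 for k >= 1.
Equations for k = 0 and k = 1 (AR order 1):
  gamma(0) = phi_1 gamma(1) + c_0
  gamma(1) = phi_1 gamma(0) + c_1
Substituting the second into the first: gamma(0) (1 - phi_1^2) = c_0 + phi_1 c_1, so
  gamma(0) = c_0 / (1 - phi_1^2) = 4 / (1 - (0.356)^2) = 4 / 0.873264 = 4.580516.
  gamma(1) = phi_1 gamma(0) = (0.356)(4.580516) = 1.630664.
Therefore gamma(1) = 1.6307 (to 4 decimal places).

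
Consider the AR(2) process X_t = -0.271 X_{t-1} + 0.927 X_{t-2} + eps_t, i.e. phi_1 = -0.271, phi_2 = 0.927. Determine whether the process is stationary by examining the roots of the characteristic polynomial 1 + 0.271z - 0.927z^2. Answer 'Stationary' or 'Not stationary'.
\text{Not stationary}

The AR(p) characteristic polynomial is P(z) = 1 + 0.271z - 0.927z^2.
Stationarity requires all roots to lie outside the unit circle, i.e. |z| > 1 for every root.
Set 1 + (0.271) z + (-0.927) z^2 = 0, i.e. a z^2 + b z + c = 0 with a = -0.927, b = 0.271, c = 1.
Discriminant D = b^2 - 4ac = (0.271)^2 - 4*(-0.927)*1 = 0.073441 - (-3.708) = 3.781441.
D >= 0, so the roots are real: z = (-b +/- sqrt(D)) / (2a) = (-0.271 +/- 1.944593) / (-1.854).
  z_1 = (-0.271 + 1.944593) / (-1.854) = -0.9027,   |z_1| = 0.9027.
  z_2 = (-0.271 - 1.944593) / (-1.854) = 1.195,   |z_2| = 1.195.
Moduli of all roots: 0.9027, 1.1950.
All moduli strictly greater than 1? No.
Verdict: Not stationary.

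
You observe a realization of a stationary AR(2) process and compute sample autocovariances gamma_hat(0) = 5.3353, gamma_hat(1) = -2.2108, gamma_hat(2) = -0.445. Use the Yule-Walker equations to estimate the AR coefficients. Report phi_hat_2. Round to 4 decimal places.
\hat\phi_{2} = -0.3080

The Yule-Walker equations for an AR(p) process read, in matrix form,
  Gamma_p phi = r_p,   with   (Gamma_p)_{ij} = gamma(|i - j|),
                       (r_p)_i = gamma(i),   i,j = 1..p.
Substitute the sample gammas (Toeplitz matrix and right-hand side of size 2):
  Gamma_p = [[5.3353, -2.2108], [-2.2108, 5.3353]]
  r_p     = [-2.2108, -0.445]
Written out:
  5.3353 phi_1 - 2.2108 phi_2 = -2.2108
  -2.2108 phi_1 + 5.3353 phi_2 = -0.445
Solve by Cramer's rule:
  det = gamma(0)^2 - gamma(1)^2 = (5.3353)^2 - (-2.2108)^2 = 28.46542609 - 4.88763664 = 23.57778945
  phi_hat_1 = [gamma(1) gamma(0) - gamma(1) gamma(2)] / det = [(-2.2108)(5.3353) - (-2.2108)(-0.445)] / 23.57778945 = -12.77908724 / 23.57778945 = -0.542
  phi_hat_2 = [gamma(0) gamma(2) - gamma(1)^2] / det = [(5.3353)(-0.445) - (-2.2108)^2] / 23.57778945 = -7.26184514 / 23.57778945 = -0.308
So phi_hat = [-0.5420, -0.3080].
Therefore phi_hat_2 = -0.3080.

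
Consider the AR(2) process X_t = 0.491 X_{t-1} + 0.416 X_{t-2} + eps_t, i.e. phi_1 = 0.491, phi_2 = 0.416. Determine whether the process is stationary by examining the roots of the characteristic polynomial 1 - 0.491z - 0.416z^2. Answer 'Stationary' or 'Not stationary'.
\text{Stationary}

The AR(p) characteristic polynomial is P(z) = 1 - 0.491z - 0.416z^2.
Stationarity requires all roots to lie outside the unit circle, i.e. |z| > 1 for every root.
Set 1 + (-0.491) z + (-0.416) z^2 = 0, i.e. a z^2 + b z + c = 0 with a = -0.416, b = -0.491, c = 1.
Discriminant D = b^2 - 4ac = (-0.491)^2 - 4*(-0.416)*1 = 0.241081 - (-1.664) = 1.905081.
D >= 0, so the roots are real: z = (-b +/- sqrt(D)) / (2a) = (0.491 +/- 1.380247) / (-0.832).
  z_1 = (0.491 + 1.380247) / (-0.832) = -2.2491,   |z_1| = 2.2491.
  z_2 = (0.491 - 1.380247) / (-0.832) = 1.0688,   |z_2| = 1.0688.
Moduli of all roots: 2.2491, 1.0688.
All moduli strictly greater than 1? Yes.
Verdict: Stationary.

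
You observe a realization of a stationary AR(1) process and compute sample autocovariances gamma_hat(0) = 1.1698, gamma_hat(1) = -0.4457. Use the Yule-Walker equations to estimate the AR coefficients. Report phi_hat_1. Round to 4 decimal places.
\hat\phi_{1} = -0.3810

The Yule-Walker equations for an AR(p) process read, in matrix form,
  Gamma_p phi = r_p,   with   (Gamma_p)_{ij} = gamma(|i - j|),
                       (r_p)_i = gamma(i),   i,j = 1..p.
Substitute the sample gammas (Toeplitz matrix and right-hand side of size 1):
  Gamma_p = [[1.1698]]
  r_p     = [-0.4457]
With p = 1 this is the single equation gamma(0) phi_1 = gamma(1):
  phi_hat_1 = gamma(1) / gamma(0) = -0.4457 / 1.1698 = -0.3810.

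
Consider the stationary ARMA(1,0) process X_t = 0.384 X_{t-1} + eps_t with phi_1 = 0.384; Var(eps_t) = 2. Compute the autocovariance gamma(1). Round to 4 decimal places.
\gamma(1) = 0.9008

Multiply the model equation by X_{t-k} and take expectations. With theta_0 = psi_0 = 1 and psi_j the MA(infinity) weights, this gives
  gamma(k) - sum_i phi_i gamma(k-i) = c_k,
  c_k = sigma^2 * sum_{j=k..q} theta_j psi_{j-k}   (c_k = 0 for k > q),
using gamma(-m) = gamma(m).
Pure AR (q = 0): c_0 = sigma^2 = 2, c_k = 0 for k >= 1.
Equations for k = 0 and k = 1 (AR order 1):
  gamma(0) = phi_1 gamma(1) + c_0
  gamma(1) = phi_1 gamma(0) + c_1
Substituting the second into the first: gamma(0) (1 - phi_1^2) = c_0 + phi_1 c_1, so
  gamma(0) = c_0 / (1 - phi_1^2) = 2 / (1 - (0.384)^2) = 2 / 0.852544 = 2.34592.
  gamma(1) = phi_1 gamma(0) = (0.384)(2.34592) = 0.900833.
Therefore gamma(1) = 0.9008 (to 4 decimal places).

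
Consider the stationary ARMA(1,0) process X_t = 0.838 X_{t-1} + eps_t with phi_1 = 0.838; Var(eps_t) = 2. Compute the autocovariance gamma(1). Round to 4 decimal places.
\gamma(1) = 5.6288

Multiply the model equation by X_{t-k} and take expectations. With theta_0 = psi_0 = 1 and psi_j the MA(infinity) weights, this gives
  gamma(k) - sum_i phi_i gamma(k-i) = c_k,
  c_k = sigma^2 * sum_{j=k..q} theta_j psi_{j-k}   (c_k = 0 for k > q),
using gamma(-m) = gamma(m).
Pure AR (q = 0): c_0 = sigma^2 = 2, c_k = 0 for k >= 1.
Equations for k = 0 and k = 1 (AR order 1):
  gamma(0) = phi_1 gamma(1) + c_0
  gamma(1) = phi_1 gamma(0) + c_1
Substituting the second into the first: gamma(0) (1 - phi_1^2) = c_0 + phi_1 c_1, so
  gamma(0) = c_0 / (1 - phi_1^2) = 2 / (1 - (0.838)^2) = 2 / 0.297756 = 6.716909.
  gamma(1) = phi_1 gamma(0) = (0.838)(6.716909) = 5.62877.
Therefore gamma(1) = 5.6288 (to 4 decimal places).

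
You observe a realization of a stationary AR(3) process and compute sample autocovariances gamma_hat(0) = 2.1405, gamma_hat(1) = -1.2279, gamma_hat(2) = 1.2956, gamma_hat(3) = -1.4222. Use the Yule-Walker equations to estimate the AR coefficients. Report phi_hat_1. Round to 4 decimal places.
\hat\phi_{1} = -0.1720

The Yule-Walker equations for an AR(p) process read, in matrix form,
  Gamma_p phi = r_p,   with   (Gamma_p)_{ij} = gamma(|i - j|),
                       (r_p)_i = gamma(i),   i,j = 1..p.
Substitute the sample gammas (Toeplitz matrix and right-hand side of size 3):
  Gamma_p = [[2.1405, -1.2279, 1.2956], [-1.2279, 2.1405, -1.2279], [1.2956, -1.2279, 2.1405]]
  r_p     = [-1.2279, 1.2956, -1.4222]
Written out (R1..R3):
  (R1) 2.1405 phi_1 - 1.2279 phi_2 + 1.2956 phi_3 = -1.2279
  (R2) -1.2279 phi_1 + 2.1405 phi_2 - 1.2279 phi_3 = 1.2956
  (R3) 1.2956 phi_1 - 1.2279 phi_2 + 2.1405 phi_3 = -1.4222
Gaussian elimination:
  R2 <- R2 - (-1.2279/2.1405) R1 = R2 - (-0.573651) R1:  1.436114 phi_2 - 0.484678 phi_3 = 0.591214
  R3 <- R3 - (1.2956/2.1405) R1 = R3 - (0.605279) R1:  -0.484678 phi_2 + 1.3563 phi_3 = -0.678978
  R3 <- R3 - (-0.484678/1.436114) R2 = R3 - (-0.337493) R2:  1.192725 phi_3 = -0.479447
Back-substitution:
  phi_hat_3 = -0.479447 / 1.192725 = -0.401976
  phi_hat_2 = (0.591214 - (-0.484678)(-0.401976)) / 1.436114 = 0.276012
  phi_hat_1 = (-1.2279 - (-1.2279)(0.276012) - (1.2956)(-0.401976)) / 2.1405 = -0.172008
So phi_hat = [-0.1720, 0.2760, -0.4020].
Therefore phi_hat_1 = -0.1720.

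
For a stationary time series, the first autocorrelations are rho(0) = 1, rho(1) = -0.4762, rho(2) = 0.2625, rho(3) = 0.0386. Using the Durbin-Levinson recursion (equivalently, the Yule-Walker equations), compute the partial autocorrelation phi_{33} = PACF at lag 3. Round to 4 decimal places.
\phi_{33} = 0.2331

The PACF at lag k is phi_{kk}, the last component of the solution
to the Yule-Walker system G_k phi = r_k where
  (G_k)_{ij} = rho(|i - j|), (r_k)_i = rho(i), i,j = 1..k.
Equivalently, Durbin-Levinson gives phi_{kk} iteratively:
  phi_{11} = rho(1)
  phi_{kk} = [rho(k) - sum_{j=1..k-1} phi_{k-1,j} rho(k-j)]
            / [1 - sum_{j=1..k-1} phi_{k-1,j} rho(j)],
  phi_{k,j} = phi_{k-1,j} - phi_{kk} phi_{k-1,k-j},  j = 1..k-1.
Step k = 1:
  phi_11 = rho(1) = -0.4762.
Step k = 2:
  phi_22 = [rho(2) - phi_11 rho(1)] / [1 - phi_11 rho(1)] = [0.2625 - (-0.4762)(-0.4762)] / [1 - (-0.4762)(-0.4762)]
         = 0.03573356 / 0.77323356 = 0.046213.
  Update: phi_21 = phi_11 - phi_22 phi_11 = -0.4762 - (0.046213)(-0.4762) = -0.454193.
Step k = 3:
  phi_33 = [rho(3) - phi_21 rho(2) - phi_22 rho(1)] / [1 - phi_21 rho(1) - phi_22 rho(2)]
    numerator   = 0.0386 - (-0.454193)(0.2625) - (0.046213)(-0.4762) = 0.17983244
    denominator = 1 - (-0.454193)(-0.4762) - (0.046213)(0.2625) = 0.7715822
  phi_33 = 0.17983244 / 0.7715822 = 0.2331.
Therefore phi_{33} = 0.2331.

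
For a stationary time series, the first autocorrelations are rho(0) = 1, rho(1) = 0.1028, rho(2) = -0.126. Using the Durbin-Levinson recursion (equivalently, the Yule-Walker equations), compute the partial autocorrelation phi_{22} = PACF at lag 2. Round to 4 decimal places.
\phi_{22} = -0.1380

The PACF at lag k is phi_{kk}, the last component of the solution
to the Yule-Walker system G_k phi = r_k where
  (G_k)_{ij} = rho(|i - j|), (r_k)_i = rho(i), i,j = 1..k.
Equivalently, Durbin-Levinson gives phi_{kk} iteratively:
  phi_{11} = rho(1)
  phi_{kk} = [rho(k) - sum_{j=1..k-1} phi_{k-1,j} rho(k-j)]
            / [1 - sum_{j=1..k-1} phi_{k-1,j} rho(j)],
  phi_{k,j} = phi_{k-1,j} - phi_{kk} phi_{k-1,k-j},  j = 1..k-1.
Step k = 1:
  phi_11 = rho(1) = 0.1028.
Step k = 2:
  phi_22 = [rho(2) - phi_11 rho(1)] / [1 - phi_11 rho(1)] = [-0.126 - (0.1028)(0.1028)] / [1 - (0.1028)(0.1028)]
         = -0.13656784 / 0.98943216 = -0.138.
Therefore phi_{22} = -0.1380.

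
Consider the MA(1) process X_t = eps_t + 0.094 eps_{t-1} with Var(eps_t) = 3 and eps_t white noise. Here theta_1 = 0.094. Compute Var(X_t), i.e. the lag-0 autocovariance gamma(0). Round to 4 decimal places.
\gamma(0) = 3.0265

For an MA(q) process X_t = eps_t + sum_i theta_i eps_{t-i} with
Var(eps_t) = sigma^2, the variance is
  gamma(0) = sigma^2 * (1 + sum_i theta_i^2).
  sum_i theta_i^2 = (0.094)^2 = 0.008836.
  gamma(0) = 3 * (1 + 0.008836) = 3 * 1.008836 = 3.026508, which rounds to 3.0265.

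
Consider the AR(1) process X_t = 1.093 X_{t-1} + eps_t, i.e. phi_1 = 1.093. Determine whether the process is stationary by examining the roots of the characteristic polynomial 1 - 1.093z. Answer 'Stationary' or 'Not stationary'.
\text{Not stationary}

The AR(p) characteristic polynomial is P(z) = 1 - 1.093z.
Stationarity requires all roots to lie outside the unit circle, i.e. |z| > 1 for every root.
This is linear in z: 1 + (-1.093) z = 0  =>  z = -1/(-1.093) = 0.914913,  |z| = 0.914913.
Moduli of all roots: 0.9149.
All moduli strictly greater than 1? No.
Verdict: Not stationary.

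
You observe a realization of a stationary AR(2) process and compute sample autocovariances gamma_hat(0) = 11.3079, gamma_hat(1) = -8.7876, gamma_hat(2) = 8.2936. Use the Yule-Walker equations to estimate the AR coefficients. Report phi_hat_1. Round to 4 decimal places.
\hat\phi_{1} = -0.5230

The Yule-Walker equations for an AR(p) process read, in matrix form,
  Gamma_p phi = r_p,   with   (Gamma_p)_{ij} = gamma(|i - j|),
                       (r_p)_i = gamma(i),   i,j = 1..p.
Substitute the sample gammas (Toeplitz matrix and right-hand side of size 2):
  Gamma_p = [[11.3079, -8.7876], [-8.7876, 11.3079]]
  r_p     = [-8.7876, 8.2936]
Written out:
  11.3079 phi_1 - 8.7876 phi_2 = -8.7876
  -8.7876 phi_1 + 11.3079 phi_2 = 8.2936
Solve by Cramer's rule:
  det = gamma(0)^2 - gamma(1)^2 = (11.3079)^2 - (-8.7876)^2 = 127.86860241 - 77.22191376 = 50.64668865
  phi_hat_1 = [gamma(1) gamma(0) - gamma(1) gamma(2)] / det = [(-8.7876)(11.3079) - (-8.7876)(8.2936)] / 50.64668865 = -26.48846268 / 50.64668865 = -0.523
  phi_hat_2 = [gamma(0) gamma(2) - gamma(1)^2] / det = [(11.3079)(8.2936) - (-8.7876)^2] / 50.64668865 = 16.56128568 / 50.64668865 = 0.327
So phi_hat = [-0.5230, 0.3270].
Therefore phi_hat_1 = -0.5230.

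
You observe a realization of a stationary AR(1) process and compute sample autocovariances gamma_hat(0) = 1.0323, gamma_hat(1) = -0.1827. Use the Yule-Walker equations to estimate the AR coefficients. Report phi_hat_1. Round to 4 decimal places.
\hat\phi_{1} = -0.1770

The Yule-Walker equations for an AR(p) process read, in matrix form,
  Gamma_p phi = r_p,   with   (Gamma_p)_{ij} = gamma(|i - j|),
                       (r_p)_i = gamma(i),   i,j = 1..p.
Substitute the sample gammas (Toeplitz matrix and right-hand side of size 1):
  Gamma_p = [[1.0323]]
  r_p     = [-0.1827]
With p = 1 this is the single equation gamma(0) phi_1 = gamma(1):
  phi_hat_1 = gamma(1) / gamma(0) = -0.1827 / 1.0323 = -0.1770.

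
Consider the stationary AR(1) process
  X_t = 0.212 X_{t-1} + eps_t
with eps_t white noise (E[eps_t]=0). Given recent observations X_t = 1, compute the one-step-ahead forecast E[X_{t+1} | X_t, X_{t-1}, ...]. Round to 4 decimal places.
E[X_{t+1} \mid \mathcal F_t] = 0.2120

For an AR(p) model X_t = c + sum_i phi_i X_{t-i} + eps_t, the
one-step-ahead conditional mean is
  E[X_{t+1} | X_t, ...] = c + sum_i phi_i X_{t+1-i}.
Substitute known values:
  E[X_{t+1} | ...] = (0.212) * (1)
                   = 0.2120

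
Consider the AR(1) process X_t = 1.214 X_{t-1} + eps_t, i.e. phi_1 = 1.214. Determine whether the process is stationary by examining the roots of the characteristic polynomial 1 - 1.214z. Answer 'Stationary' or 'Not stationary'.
\text{Not stationary}

The AR(p) characteristic polynomial is P(z) = 1 - 1.214z.
Stationarity requires all roots to lie outside the unit circle, i.e. |z| > 1 for every root.
This is linear in z: 1 + (-1.214) z = 0  =>  z = -1/(-1.214) = 0.823723,  |z| = 0.823723.
Moduli of all roots: 0.8237.
All moduli strictly greater than 1? No.
Verdict: Not stationary.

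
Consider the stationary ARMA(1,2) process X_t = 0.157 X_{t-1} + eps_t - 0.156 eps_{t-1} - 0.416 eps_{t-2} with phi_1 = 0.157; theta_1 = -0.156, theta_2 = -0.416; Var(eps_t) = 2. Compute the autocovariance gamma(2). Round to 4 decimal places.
\gamma(2) = -0.8231

Multiply the model equation by X_{t-k} and take expectations. With theta_0 = psi_0 = 1 and psi_j the MA(infinity) weights, this gives
  gamma(k) - sum_i phi_i gamma(k-i) = c_k,
  c_k = sigma^2 * sum_{j=k..q} theta_j psi_{j-k}   (c_k = 0 for k > q),
using gamma(-m) = gamma(m).
psi-weights needed (psi_j = theta_j + sum_i phi_i psi_{j-i}):
  psi_1 = theta_1 + phi_1 = -0.156 + (0.157) = 0.001
  psi_2 = theta_2 + phi_1 psi_1 = -0.416 + (0.157)(0.001) = -0.415843
Right-hand sides:
  c_0 = sigma^2 (1 + theta_1 psi_1 + theta_2 psi_2) = 2 * (1 + (-0.156)(0.001) + (-0.416)(-0.415843)) = 2 * 1.172835 = 2.345669
  c_1 = sigma^2 (theta_1 + theta_2 psi_1) = 2 * (-0.156 + (-0.416)(0.001)) = -0.312832
  c_2 = sigma^2 theta_2 = 2 * (-0.416) = -0.832
Equations for k = 0 and k = 1 (AR order 1):
  gamma(0) = phi_1 gamma(1) + c_0
  gamma(1) = phi_1 gamma(0) + c_1
Substituting the second into the first: gamma(0) (1 - phi_1^2) = c_0 + phi_1 c_1, so
  gamma(0) = (c_0 + phi_1 c_1) / (1 - phi_1^2) = (2.345669 + (0.157)(-0.312832)) / (1 - (0.157)^2) = 2.296555 / 0.975351 = 2.354593.
  gamma(1) = phi_1 gamma(0) + c_1 = (0.157)(2.354593) + (-0.312832) = 0.056839.
For k = 2: gamma(2) = phi_1 gamma(1) + c_2
  = (0.157)(0.056839) + (-0.832) = -0.823076.
Therefore gamma(2) = -0.8231 (to 4 decimal places).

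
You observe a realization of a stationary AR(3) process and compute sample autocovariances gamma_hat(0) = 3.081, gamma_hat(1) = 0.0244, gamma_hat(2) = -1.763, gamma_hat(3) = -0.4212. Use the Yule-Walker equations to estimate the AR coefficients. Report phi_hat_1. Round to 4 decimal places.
\hat\phi_{1} = -0.0940

The Yule-Walker equations for an AR(p) process read, in matrix form,
  Gamma_p phi = r_p,   with   (Gamma_p)_{ij} = gamma(|i - j|),
                       (r_p)_i = gamma(i),   i,j = 1..p.
Substitute the sample gammas (Toeplitz matrix and right-hand side of size 3):
  Gamma_p = [[3.081, 0.0244, -1.763], [0.0244, 3.081, 0.0244], [-1.763, 0.0244, 3.081]]
  r_p     = [0.0244, -1.763, -0.4212]
Written out (R1..R3):
  (R1) 3.081 phi_1 + 0.0244 phi_2 - 1.763 phi_3 = 0.0244
  (R2) 0.0244 phi_1 + 3.081 phi_2 + 0.0244 phi_3 = -1.763
  (R3) -1.763 phi_1 + 0.0244 phi_2 + 3.081 phi_3 = -0.4212
Gaussian elimination:
  R2 <- R2 - (0.0244/3.081) R1 = R2 - (0.00792) R1:  3.080807 phi_2 + 0.038362 phi_3 = -1.763193
  R3 <- R3 - (-1.763/3.081) R1 = R3 - (-0.572217) R1:  0.038362 phi_2 + 2.072182 phi_3 = -0.407238
  R3 <- R3 - (0.038362/3.080807) R2 = R3 - (0.012452) R2:  2.071704 phi_3 = -0.385283
Back-substitution:
  phi_hat_3 = -0.385283 / 2.071704 = -0.185974
  phi_hat_2 = (-1.763193 - (0.038362)(-0.185974)) / 3.080807 = -0.57
  phi_hat_1 = (0.0244 - (0.0244)(-0.57) - (-1.763)(-0.185974)) / 3.081 = -0.093984
So phi_hat = [-0.0940, -0.5700, -0.1860].
Therefore phi_hat_1 = -0.0940.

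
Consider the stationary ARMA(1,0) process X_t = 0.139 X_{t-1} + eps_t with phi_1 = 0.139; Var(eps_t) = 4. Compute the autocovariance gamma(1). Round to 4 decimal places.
\gamma(1) = 0.5670

Multiply the model equation by X_{t-k} and take expectations. With theta_0 = psi_0 = 1 and psi_j the MA(infinity) weights, this gives
  gamma(k) - sum_i phi_i gamma(k-i) = c_k,
  c_k = sigma^2 * sum_{j=k..q} theta_j psi_{j-k}   (c_k = 0 for k > q),
using gamma(-m) = gamma(m).
Pure AR (q = 0): c_0 = sigma^2 = 4, c_k = 0 for k >= 1.
Equations for k = 0 and k = 1 (AR order 1):
  gamma(0) = phi_1 gamma(1) + c_0
  gamma(1) = phi_1 gamma(0) + c_1
Substituting the second into the first: gamma(0) (1 - phi_1^2) = c_0 + phi_1 c_1, so
  gamma(0) = c_0 / (1 - phi_1^2) = 4 / (1 - (0.139)^2) = 4 / 0.980679 = 4.078807.
  gamma(1) = phi_1 gamma(0) = (0.139)(4.078807) = 0.566954.
Therefore gamma(1) = 0.5670 (to 4 decimal places).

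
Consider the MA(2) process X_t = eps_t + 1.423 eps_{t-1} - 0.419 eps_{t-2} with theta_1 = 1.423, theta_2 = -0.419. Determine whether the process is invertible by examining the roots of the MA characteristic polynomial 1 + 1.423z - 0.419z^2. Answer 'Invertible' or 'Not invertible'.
\text{Not invertible}

The MA(q) characteristic polynomial is P(z) = 1 + 1.423z - 0.419z^2.
Invertibility requires all roots to lie outside the unit circle, i.e. |z| > 1 for every root.
Set 1 + (1.423) z + (-0.419) z^2 = 0, i.e. a z^2 + b z + c = 0 with a = -0.419, b = 1.423, c = 1.
Discriminant D = b^2 - 4ac = (1.423)^2 - 4*(-0.419)*1 = 2.024929 - (-1.676) = 3.700929.
D >= 0, so the roots are real: z = (-b +/- sqrt(D)) / (2a) = (-1.423 +/- 1.92378) / (-0.838).
  z_1 = (-1.423 + 1.92378) / (-0.838) = -0.5976,   |z_1| = 0.5976.
  z_2 = (-1.423 - 1.92378) / (-0.838) = 3.9938,   |z_2| = 3.9938.
Moduli of all roots: 0.5976, 3.9938.
All moduli strictly greater than 1? No.
Verdict: Not invertible.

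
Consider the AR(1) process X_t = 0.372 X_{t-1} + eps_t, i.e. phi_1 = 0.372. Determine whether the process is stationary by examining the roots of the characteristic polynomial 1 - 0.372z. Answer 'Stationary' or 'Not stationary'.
\text{Stationary}

The AR(p) characteristic polynomial is P(z) = 1 - 0.372z.
Stationarity requires all roots to lie outside the unit circle, i.e. |z| > 1 for every root.
This is linear in z: 1 + (-0.372) z = 0  =>  z = -1/(-0.372) = 2.688172,  |z| = 2.688172.
Moduli of all roots: 2.6882.
All moduli strictly greater than 1? Yes.
Verdict: Stationary.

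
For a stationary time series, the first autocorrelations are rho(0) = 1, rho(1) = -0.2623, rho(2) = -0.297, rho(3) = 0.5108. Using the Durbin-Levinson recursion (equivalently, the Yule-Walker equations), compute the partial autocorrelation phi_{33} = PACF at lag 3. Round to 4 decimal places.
\phi_{33} = 0.3800

The PACF at lag k is phi_{kk}, the last component of the solution
to the Yule-Walker system G_k phi = r_k where
  (G_k)_{ij} = rho(|i - j|), (r_k)_i = rho(i), i,j = 1..k.
Equivalently, Durbin-Levinson gives phi_{kk} iteratively:
  phi_{11} = rho(1)
  phi_{kk} = [rho(k) - sum_{j=1..k-1} phi_{k-1,j} rho(k-j)]
            / [1 - sum_{j=1..k-1} phi_{k-1,j} rho(j)],
  phi_{k,j} = phi_{k-1,j} - phi_{kk} phi_{k-1,k-j},  j = 1..k-1.
Step k = 1:
  phi_11 = rho(1) = -0.2623.
Step k = 2:
  phi_22 = [rho(2) - phi_11 rho(1)] / [1 - phi_11 rho(1)] = [-0.297 - (-0.2623)(-0.2623)] / [1 - (-0.2623)(-0.2623)]
         = -0.36580129 / 0.93119871 = -0.392828.
  Update: phi_21 = phi_11 - phi_22 phi_11 = -0.2623 - (-0.392828)(-0.2623) = -0.365339.
Step k = 3:
  phi_33 = [rho(3) - phi_21 rho(2) - phi_22 rho(1)] / [1 - phi_21 rho(1) - phi_22 rho(2)]
    numerator   = 0.5108 - (-0.365339)(-0.297) - (-0.392828)(-0.2623) = 0.29925546
    denominator = 1 - (-0.365339)(-0.2623) - (-0.392828)(-0.297) = 0.78750158
  phi_33 = 0.29925546 / 0.78750158 = 0.38.
Therefore phi_{33} = 0.3800.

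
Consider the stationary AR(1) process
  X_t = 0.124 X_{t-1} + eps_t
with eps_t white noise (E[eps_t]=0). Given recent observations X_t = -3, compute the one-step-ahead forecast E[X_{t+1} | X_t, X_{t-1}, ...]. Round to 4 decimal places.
E[X_{t+1} \mid \mathcal F_t] = -0.3720

For an AR(p) model X_t = c + sum_i phi_i X_{t-i} + eps_t, the
one-step-ahead conditional mean is
  E[X_{t+1} | X_t, ...] = c + sum_i phi_i X_{t+1-i}.
Substitute known values:
  E[X_{t+1} | ...] = (0.124) * (-3)
                   = -0.3720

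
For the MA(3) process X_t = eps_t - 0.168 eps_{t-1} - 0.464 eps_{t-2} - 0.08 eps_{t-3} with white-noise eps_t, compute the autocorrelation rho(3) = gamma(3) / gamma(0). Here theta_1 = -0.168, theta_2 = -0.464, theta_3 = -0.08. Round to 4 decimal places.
\rho(3) = -0.0640

For an MA(q) process with theta_0 = 1, the autocovariance is
  gamma(k) = sigma^2 * sum_{i=0..q-k} theta_i * theta_{i+k},
and rho(k) = gamma(k) / gamma(0). Sigma^2 cancels.
  numerator   = (1)*(-0.08) = -0.08.
  denominator = (1)^2 + (-0.168)^2 + (-0.464)^2 + (-0.08)^2 = 1.24992.
  rho(3) = -0.08 / 1.24992 = -0.0640.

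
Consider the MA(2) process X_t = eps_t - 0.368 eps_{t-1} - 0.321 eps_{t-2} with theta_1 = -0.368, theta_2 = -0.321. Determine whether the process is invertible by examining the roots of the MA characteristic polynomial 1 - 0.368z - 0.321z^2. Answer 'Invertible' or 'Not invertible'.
\text{Invertible}

The MA(q) characteristic polynomial is P(z) = 1 - 0.368z - 0.321z^2.
Invertibility requires all roots to lie outside the unit circle, i.e. |z| > 1 for every root.
Set 1 + (-0.368) z + (-0.321) z^2 = 0, i.e. a z^2 + b z + c = 0 with a = -0.321, b = -0.368, c = 1.
Discriminant D = b^2 - 4ac = (-0.368)^2 - 4*(-0.321)*1 = 0.135424 - (-1.284) = 1.419424.
D >= 0, so the roots are real: z = (-b +/- sqrt(D)) / (2a) = (0.368 +/- 1.191396) / (-0.642).
  z_1 = (0.368 + 1.191396) / (-0.642) = -2.429,   |z_1| = 2.429.
  z_2 = (0.368 - 1.191396) / (-0.642) = 1.2825,   |z_2| = 1.2825.
Moduli of all roots: 2.4290, 1.2825.
All moduli strictly greater than 1? Yes.
Verdict: Invertible.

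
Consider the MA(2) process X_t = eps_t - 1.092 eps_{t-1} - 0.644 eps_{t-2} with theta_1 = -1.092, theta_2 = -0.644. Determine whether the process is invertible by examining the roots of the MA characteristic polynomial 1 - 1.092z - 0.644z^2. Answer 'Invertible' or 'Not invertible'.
\text{Not invertible}

The MA(q) characteristic polynomial is P(z) = 1 - 1.092z - 0.644z^2.
Invertibility requires all roots to lie outside the unit circle, i.e. |z| > 1 for every root.
Set 1 + (-1.092) z + (-0.644) z^2 = 0, i.e. a z^2 + b z + c = 0 with a = -0.644, b = -1.092, c = 1.
Discriminant D = b^2 - 4ac = (-1.092)^2 - 4*(-0.644)*1 = 1.192464 - (-2.576) = 3.768464.
D >= 0, so the roots are real: z = (-b +/- sqrt(D)) / (2a) = (1.092 +/- 1.941253) / (-1.288).
  z_1 = (1.092 + 1.941253) / (-1.288) = -2.355,   |z_1| = 2.355.
  z_2 = (1.092 - 1.941253) / (-1.288) = 0.6594,   |z_2| = 0.6594.
Moduli of all roots: 2.3550, 0.6594.
All moduli strictly greater than 1? No.
Verdict: Not invertible.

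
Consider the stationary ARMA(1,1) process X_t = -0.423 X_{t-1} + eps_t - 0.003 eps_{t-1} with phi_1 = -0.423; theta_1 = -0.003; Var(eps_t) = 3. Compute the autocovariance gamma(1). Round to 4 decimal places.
\gamma(1) = -1.5585

Multiply the model equation by X_{t-k} and take expectations. With theta_0 = psi_0 = 1 and psi_j the MA(infinity) weights, this gives
  gamma(k) - sum_i phi_i gamma(k-i) = c_k,
  c_k = sigma^2 * sum_{j=k..q} theta_j psi_{j-k}   (c_k = 0 for k > q),
using gamma(-m) = gamma(m).
psi-weights needed (psi_j = theta_j + sum_i phi_i psi_{j-i}):
  psi_1 = theta_1 + phi_1 = -0.003 + (-0.423) = -0.426
Right-hand sides:
  c_0 = sigma^2 (1 + theta_1 psi_1) = 3 * (1 + (-0.003)(-0.426)) = 3 * 1.001278 = 3.003834
  c_1 = sigma^2 theta_1 = 3 * (-0.003) = -0.009
  c_2 = 0
Equations for k = 0 and k = 1 (AR order 1):
  gamma(0) = phi_1 gamma(1) + c_0
  gamma(1) = phi_1 gamma(0) + c_1
Substituting the second into the first: gamma(0) (1 - phi_1^2) = c_0 + phi_1 c_1, so
  gamma(0) = (c_0 + phi_1 c_1) / (1 - phi_1^2) = (3.003834 + (-0.423)(-0.009)) / (1 - (-0.423)^2) = 3.007641 / 0.821071 = 3.663071.
  gamma(1) = phi_1 gamma(0) + c_1 = (-0.423)(3.663071) + (-0.009) = -1.558479.
Therefore gamma(1) = -1.5585 (to 4 decimal places).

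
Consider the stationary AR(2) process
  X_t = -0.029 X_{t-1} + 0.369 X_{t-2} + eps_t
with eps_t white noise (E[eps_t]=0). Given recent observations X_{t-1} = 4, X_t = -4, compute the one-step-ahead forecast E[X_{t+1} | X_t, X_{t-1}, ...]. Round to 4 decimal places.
E[X_{t+1} \mid \mathcal F_t] = 1.5920

For an AR(p) model X_t = c + sum_i phi_i X_{t-i} + eps_t, the
one-step-ahead conditional mean is
  E[X_{t+1} | X_t, ...] = c + sum_i phi_i X_{t+1-i}.
Substitute known values:
  E[X_{t+1} | ...] = (-0.029) * (-4) + (0.369) * (4)
                   = 1.5920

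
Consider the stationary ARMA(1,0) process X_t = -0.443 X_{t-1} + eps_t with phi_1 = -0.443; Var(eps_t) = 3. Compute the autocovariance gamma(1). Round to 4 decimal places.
\gamma(1) = -1.6535

Multiply the model equation by X_{t-k} and take expectations. With theta_0 = psi_0 = 1 and psi_j the MA(infinity) weights, this gives
  gamma(k) - sum_i phi_i gamma(k-i) = c_k,
  c_k = sigma^2 * sum_{j=k..q} theta_j psi_{j-k}   (c_k = 0 for k > q),
using gamma(-m) = gamma(m).
Pure AR (q = 0): c_0 = sigma^2 = 3, c_k = 0 for k >= 1.
Equations for k = 0 and k = 1 (AR order 1):
  gamma(0) = phi_1 gamma(1) + c_0
  gamma(1) = phi_1 gamma(0) + c_1
Substituting the second into the first: gamma(0) (1 - phi_1^2) = c_0 + phi_1 c_1, so
  gamma(0) = c_0 / (1 - phi_1^2) = 3 / (1 - (-0.443)^2) = 3 / 0.803751 = 3.732499.
  gamma(1) = phi_1 gamma(0) = (-0.443)(3.732499) = -1.653497.
Therefore gamma(1) = -1.6535 (to 4 decimal places).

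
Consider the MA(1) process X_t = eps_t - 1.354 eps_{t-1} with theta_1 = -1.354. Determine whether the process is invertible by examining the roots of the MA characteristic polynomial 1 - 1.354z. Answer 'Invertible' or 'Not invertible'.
\text{Not invertible}

The MA(q) characteristic polynomial is P(z) = 1 - 1.354z.
Invertibility requires all roots to lie outside the unit circle, i.e. |z| > 1 for every root.
This is linear in z: 1 + (-1.354) z = 0  =>  z = -1/(-1.354) = 0.738552,  |z| = 0.738552.
Moduli of all roots: 0.7386.
All moduli strictly greater than 1? No.
Verdict: Not invertible.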